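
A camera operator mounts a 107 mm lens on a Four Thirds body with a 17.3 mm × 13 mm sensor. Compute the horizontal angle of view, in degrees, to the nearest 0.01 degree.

Angle of view α = 2·arctan(w/2f) with w = 17.3 mm and f = 107 mm.
w/2f = 0.08084; arctan(0.08084) ≈ 4.6218°, so α ≈ 9.2436°.

9.24°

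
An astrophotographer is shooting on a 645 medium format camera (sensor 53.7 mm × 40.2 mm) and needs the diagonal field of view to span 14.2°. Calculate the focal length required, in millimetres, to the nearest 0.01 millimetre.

269.28 mm

Sensor diagonal = √(53.7² + 40.2²) = √4499.7300 ≈ 67.0800 mm.
From α = 2·arctan(d/2f) we get f = d / (2·tan(α/2)).
With d = 67.0800 mm and α/2 = 7.1°, tan(α/2) ≈ 0.12456, so f ≈ 67.0800 / 0.24911 ≈ 269.2753 mm.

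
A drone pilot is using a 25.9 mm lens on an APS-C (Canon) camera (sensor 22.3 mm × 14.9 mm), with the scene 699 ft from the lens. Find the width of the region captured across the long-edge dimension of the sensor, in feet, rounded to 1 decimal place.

dₒ: 699 ft × 304.8 mm/ft = 213055.19 mm.
Similar triangles through the lens centre give W/dₒ = w/dᵢ; with 1/f = 1/dₒ + 1/dᵢ this gives W = w·(dₒ − f)/f.
W = 22.3 mm × (213055 − 25.9) / 25.9 = 22.3 × 8225.0692 ≈ 183419.044 mm = 183419.044/304.8 ft = 601.769 ft.

601.8 ft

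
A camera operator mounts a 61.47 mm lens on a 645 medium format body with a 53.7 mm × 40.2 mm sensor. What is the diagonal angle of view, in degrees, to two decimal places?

Sensor diagonal = √(53.7² + 40.2²) = √4499.7300 ≈ 67.0800 mm.
Angle of view α = 2·arctan(d/2f) with d = 67.0800 mm and f = 61.47 mm.
d/2f = 0.54563; arctan(0.54563) ≈ 28.6183°, so α ≈ 57.2366°.

57.24°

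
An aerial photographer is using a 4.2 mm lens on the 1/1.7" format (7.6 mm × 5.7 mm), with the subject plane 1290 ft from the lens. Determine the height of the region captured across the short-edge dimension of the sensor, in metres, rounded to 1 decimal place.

533.6 m

dₒ: 1290 ft × 304.8 mm/ft = 393191.99 mm.
Similar triangles through the lens centre give W/dₒ = h/dᵢ; with 1/f = 1/dₒ + 1/dᵢ this gives W = h·(dₒ − f)/f.
W = 5.7 mm × (393192 − 4.2) / 4.2 = 5.7 × 93616.1399 ≈ 533611.997 mm = 533.612 m.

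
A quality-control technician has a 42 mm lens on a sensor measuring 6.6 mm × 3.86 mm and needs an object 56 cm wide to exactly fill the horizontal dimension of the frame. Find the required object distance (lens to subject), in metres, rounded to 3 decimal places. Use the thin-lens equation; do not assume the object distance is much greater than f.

3.606 m

W: 56 cm = 560 mm.
Magnification m = w/W = dᵢ/dₒ; combined with 1/f = 1/dₒ + 1/dᵢ this gives dₒ = f·(1 + W/w).
dₒ = 42 mm × (1 + 560/6.6) = 42 × 85.8485 ≈ 3605.636 mm = 3.60564 m.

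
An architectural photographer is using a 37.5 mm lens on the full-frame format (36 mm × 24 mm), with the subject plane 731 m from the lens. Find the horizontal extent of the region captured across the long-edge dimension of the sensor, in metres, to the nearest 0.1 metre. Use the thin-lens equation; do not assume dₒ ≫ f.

dₒ: 731 m = 731000 mm.
Similar triangles through the lens centre give W/dₒ = w/dᵢ; with 1/f = 1/dₒ + 1/dᵢ this gives W = w·(dₒ − f)/f.
W = 36 mm × (731000 − 37.5) / 37.5 = 36 × 19492.3333 ≈ 701724.000 mm = 701.724 m.

701.7 m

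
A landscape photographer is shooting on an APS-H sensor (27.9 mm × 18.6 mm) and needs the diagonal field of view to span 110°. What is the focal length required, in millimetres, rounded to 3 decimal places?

Sensor diagonal = √(27.9² + 18.6²) = √1124.3700 ≈ 33.5316 mm.
From α = 2·arctan(d/2f) we get f = d / (2·tan(α/2)).
With d = 33.5316 mm and α/2 = 55°, tan(α/2) ≈ 1.42815, so f ≈ 33.5316 / 2.85630 ≈ 11.7395 mm.

11.740 mm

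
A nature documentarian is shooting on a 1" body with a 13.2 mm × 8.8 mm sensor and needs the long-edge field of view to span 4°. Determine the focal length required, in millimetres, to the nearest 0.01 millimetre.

From α = 2·arctan(w/2f) we get f = w / (2·tan(α/2)).
With w = 13.2 mm and α/2 = 2°, tan(α/2) ≈ 0.03492, so f ≈ 13.2 / 0.06984 ≈ 188.9993 mm.

189.00 mm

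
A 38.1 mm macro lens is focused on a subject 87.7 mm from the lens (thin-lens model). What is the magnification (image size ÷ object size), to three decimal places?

0.768×

Thin lens: 1/f = 1/dₒ + 1/dᵢ → 1/dᵢ = 1/38.1 − 1/87.7 = 0.0148442 mm⁻¹, so dᵢ ≈ 67.3663 mm.
Magnification m = dᵢ/dₒ = 67.3663/87.7 ≈ 0.76815.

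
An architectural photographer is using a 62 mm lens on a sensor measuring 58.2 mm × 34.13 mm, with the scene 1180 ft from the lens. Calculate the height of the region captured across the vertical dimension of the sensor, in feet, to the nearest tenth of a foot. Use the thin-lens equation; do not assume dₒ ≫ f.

dₒ: 1180 ft × 304.8 mm/ft = 359663.99 mm.
Similar triangles through the lens centre give W/dₒ = h/dᵢ; with 1/f = 1/dₒ + 1/dᵢ this gives W = h·(dₒ − f)/f.
W = 34.13 mm × (359664 − 62) / 62 = 34.13 × 5800.0321 ≈ 197955.095 mm = 197955.095/304.8 ft = 649.459 ft.

649.5 ft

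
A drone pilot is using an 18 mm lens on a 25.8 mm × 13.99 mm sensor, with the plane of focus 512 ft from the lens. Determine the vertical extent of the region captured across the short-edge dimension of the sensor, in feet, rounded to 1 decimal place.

dₒ: 512 ft × 304.8 mm/ft = 156057.60 mm.
Similar triangles through the lens centre give W/dₒ = h/dᵢ; with 1/f = 1/dₒ + 1/dᵢ this gives W = h·(dₒ − f)/f.
W = 13.99 mm × (156058 − 18) / 18 = 13.99 × 8668.8664 ≈ 121277.441 mm = 121277.441/304.8 ft = 397.892 ft.

397.9 ft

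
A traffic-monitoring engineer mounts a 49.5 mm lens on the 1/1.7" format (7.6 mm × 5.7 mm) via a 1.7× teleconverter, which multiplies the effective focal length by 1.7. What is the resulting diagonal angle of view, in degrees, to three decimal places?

6.461°

Effective focal length f = 49.5 × 1.7 = 84.15 mm.
Sensor diagonal = √(7.6² + 5.7²) = √90.2500 ≈ 9.5000 mm.
α = 2·arctan(9.500 / (2 × 84.15)) = 2·arctan(0.05645) ≈ 6.4615°.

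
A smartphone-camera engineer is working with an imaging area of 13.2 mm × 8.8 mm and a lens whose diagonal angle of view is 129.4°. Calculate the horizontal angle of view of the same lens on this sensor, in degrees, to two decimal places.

120.80°

Sensor diagonal = √(13.2² + 8.8²) = √251.6800 ≈ 15.8644 mm.
From the diagonal AOV: f = 15.8644 / (2·tan(64.7°)) = 15.8644 / 4.23103 ≈ 3.7495 mm.
Horizontal AOV = 2·arctan(13.2 / (2 × 3.7495)) = 2·arctan(1.76022) ≈ 120.7971°.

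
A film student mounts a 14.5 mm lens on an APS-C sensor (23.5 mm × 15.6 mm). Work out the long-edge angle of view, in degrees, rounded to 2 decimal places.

78.04°

Angle of view α = 2·arctan(w/2f) with w = 23.5 mm and f = 14.5 mm.
w/2f = 0.81034; arctan(0.81034) ≈ 39.0194°, so α ≈ 78.0388°.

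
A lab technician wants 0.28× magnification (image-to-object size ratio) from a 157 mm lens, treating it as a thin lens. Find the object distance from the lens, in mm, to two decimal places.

717.71 mm

With m = dᵢ/dₒ and 1/f = 1/dₒ + 1/dᵢ, substituting dᵢ = m·dₒ gives 1/f = (1 + 1/m)/dₒ, hence dₒ = f·(1 + 1/m).
dₒ = 157 × (1 + 1/0.28) = 157 × 4.57143 ≈ 717.714 mm.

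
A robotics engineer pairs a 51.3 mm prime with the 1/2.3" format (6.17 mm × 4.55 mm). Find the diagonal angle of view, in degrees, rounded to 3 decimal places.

Sensor diagonal = √(6.17² + 4.55²) = √58.7714 ≈ 7.6663 mm.
Angle of view α = 2·arctan(d/2f) with d = 7.6663 mm and f = 51.3 mm.
d/2f = 0.07472; arctan(0.07472) ≈ 4.2732°, so α ≈ 8.5464°.

8.546°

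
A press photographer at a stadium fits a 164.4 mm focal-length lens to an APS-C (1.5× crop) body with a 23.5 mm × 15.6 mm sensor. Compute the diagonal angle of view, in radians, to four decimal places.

Sensor diagonal = √(23.5² + 15.6²) = √795.6100 ≈ 28.2066 mm.
Angle of view α = 2·arctan(d/2f) with d = 28.2066 mm and f = 164.4 mm.
d/2f = 0.08579; arctan(0.08579) ≈ 0.0856 rad, so α ≈ 0.1712 rad.

0.1712 rad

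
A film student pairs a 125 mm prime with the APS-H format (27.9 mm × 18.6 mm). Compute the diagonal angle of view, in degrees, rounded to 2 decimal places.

15.28°

Sensor diagonal = √(27.9² + 18.6²) = √1124.3700 ≈ 33.5316 mm.
Angle of view α = 2·arctan(d/2f) with d = 33.5316 mm and f = 125 mm.
d/2f = 0.13413; arctan(0.13413) ≈ 7.6393°, so α ≈ 15.2786°.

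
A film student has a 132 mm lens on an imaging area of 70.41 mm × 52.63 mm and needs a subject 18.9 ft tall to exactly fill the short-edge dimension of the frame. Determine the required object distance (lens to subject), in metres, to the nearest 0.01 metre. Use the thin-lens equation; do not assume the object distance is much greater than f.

W: 18.9 ft × 304.8 mm/ft = 5760.72 mm.
Magnification m = h/W = dᵢ/dₒ; combined with 1/f = 1/dₒ + 1/dᵢ this gives dₒ = f·(1 + W/h).
dₒ = 132 mm × (1 + 5760.72/52.63) = 132 × 110.4570 ≈ 14580.319 mm = 14.5803 m.

14.58 m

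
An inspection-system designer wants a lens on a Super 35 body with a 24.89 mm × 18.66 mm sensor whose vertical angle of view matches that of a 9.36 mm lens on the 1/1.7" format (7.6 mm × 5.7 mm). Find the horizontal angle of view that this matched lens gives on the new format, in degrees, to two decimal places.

44.21°

Equal vertical AOV ⇒ f₂ = f₁ · 18.66/5.7 = 9.36 × 3.27368 ≈ 30.6417 mm.
Horizontal AOV on the new format = 2·arctan(24.89 / (2 × 30.6417)) = 2·arctan(0.40615) ≈ 44.2087°.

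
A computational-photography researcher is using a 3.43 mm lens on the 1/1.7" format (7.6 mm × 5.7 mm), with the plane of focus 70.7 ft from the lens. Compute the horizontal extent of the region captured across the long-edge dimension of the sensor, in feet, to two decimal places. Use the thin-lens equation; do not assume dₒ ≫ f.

dₒ: 70.7 ft × 304.8 mm/ft = 21549.36 mm.
Similar triangles through the lens centre give W/dₒ = w/dᵢ; with 1/f = 1/dₒ + 1/dᵢ this gives W = w·(dₒ − f)/f.
W = 7.6 mm × (21549.4 − 3.43) / 3.43 = 7.6 × 6281.6120 ≈ 47740.252 mm = 47740.252/304.8 ft = 156.628 ft.

156.63 ft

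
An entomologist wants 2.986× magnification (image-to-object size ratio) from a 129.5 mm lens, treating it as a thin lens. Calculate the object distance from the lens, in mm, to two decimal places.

With m = dᵢ/dₒ and 1/f = 1/dₒ + 1/dᵢ, substituting dᵢ = m·dₒ gives 1/f = (1 + 1/m)/dₒ, hence dₒ = f·(1 + 1/m).
dₒ = 129.5 × (1 + 1/2.986) = 129.5 × 1.33490 ≈ 172.869 mm.

172.87 mm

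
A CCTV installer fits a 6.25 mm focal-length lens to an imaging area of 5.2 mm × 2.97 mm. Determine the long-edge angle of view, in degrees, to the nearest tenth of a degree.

Angle of view α = 2·arctan(w/2f) with w = 5.2 mm and f = 6.25 mm.
w/2f = 0.41600; arctan(0.41600) ≈ 22.5873°, so α ≈ 45.1746°.

45.2°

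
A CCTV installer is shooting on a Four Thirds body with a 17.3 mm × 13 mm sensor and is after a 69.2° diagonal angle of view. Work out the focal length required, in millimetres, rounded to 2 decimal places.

Sensor diagonal = √(17.3² + 13²) = √468.2900 ≈ 21.6400 mm.
From α = 2·arctan(d/2f) we get f = d / (2·tan(α/2)).
With d = 21.6400 mm and α/2 = 34.6°, tan(α/2) ≈ 0.68985, so f ≈ 21.6400 / 1.37971 ≈ 15.6845 mm.

15.68 mm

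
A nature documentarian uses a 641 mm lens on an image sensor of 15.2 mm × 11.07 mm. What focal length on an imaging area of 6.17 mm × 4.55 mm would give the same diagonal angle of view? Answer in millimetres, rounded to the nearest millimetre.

261 mm

Sensor diagonal = √(15.2² + 11.07²) = √353.5849 ≈ 18.8039 mm.
Sensor diagonal = √(6.17² + 4.55²) = √58.7714 ≈ 7.6663 mm.
Equal angle of view means equal diagonal/f ratio, so f₂ = f₁ · (diagonal₂/diagonal₁) = 641 × 7.6663/18.8039.
f₂ = 641 × 0.40770 ≈ 261.333 mm.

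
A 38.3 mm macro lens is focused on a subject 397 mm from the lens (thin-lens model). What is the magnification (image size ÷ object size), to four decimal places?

Thin lens: 1/f = 1/dₒ + 1/dᵢ → 1/dᵢ = 1/38.3 − 1/397 = 0.0235908 mm⁻¹, so dᵢ ≈ 42.3895 mm.
Magnification m = dᵢ/dₒ = 42.3895/397 ≈ 0.10677.

0.1068×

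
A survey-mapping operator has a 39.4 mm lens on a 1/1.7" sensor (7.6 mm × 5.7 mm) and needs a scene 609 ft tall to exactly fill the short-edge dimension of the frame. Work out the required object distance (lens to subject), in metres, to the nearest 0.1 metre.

W: 609 ft × 304.8 mm/ft = 185623.19 mm.
Magnification m = h/W = dᵢ/dₒ; combined with 1/f = 1/dₒ + 1/dᵢ this gives dₒ = f·(1 + W/h).
dₒ = 39.4 mm × (1 + 185623/5.7) = 39.4 × 32566.4726 ≈ 1283119.022 mm = 1283.12 m.

1283.1 m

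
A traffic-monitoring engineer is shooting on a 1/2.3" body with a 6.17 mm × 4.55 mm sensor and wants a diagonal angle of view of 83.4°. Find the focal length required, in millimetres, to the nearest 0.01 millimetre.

4.30 mm

Sensor diagonal = √(6.17² + 4.55²) = √58.7714 ≈ 7.6663 mm.
From α = 2·arctan(d/2f) we get f = d / (2·tan(α/2)).
With d = 7.6663 mm and α/2 = 41.7°, tan(α/2) ≈ 0.89097, so f ≈ 7.6663 / 1.78193 ≈ 4.3022 mm.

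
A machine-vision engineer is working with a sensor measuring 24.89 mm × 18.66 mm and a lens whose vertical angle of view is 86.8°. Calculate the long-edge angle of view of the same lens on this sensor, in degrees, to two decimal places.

103.19°

From the vertical AOV: f = 18.66 / (2·tan(43.4°)) = 18.66 / 1.89131 ≈ 9.8662 mm.
Long-edge AOV = 2·arctan(24.89 / (2 × 9.8662)) = 2·arctan(1.26138) ≈ 103.1864°.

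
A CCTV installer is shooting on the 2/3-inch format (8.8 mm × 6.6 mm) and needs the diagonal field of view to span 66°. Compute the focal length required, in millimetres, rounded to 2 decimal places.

Sensor diagonal = √(8.8² + 6.6²) = √121.0000 ≈ 11.0000 mm.
From α = 2·arctan(d/2f) we get f = d / (2·tan(α/2)).
With d = 11.0000 mm and α/2 = 33°, tan(α/2) ≈ 0.64941, so f ≈ 11.0000 / 1.29882 ≈ 8.4693 mm.

8.47 mm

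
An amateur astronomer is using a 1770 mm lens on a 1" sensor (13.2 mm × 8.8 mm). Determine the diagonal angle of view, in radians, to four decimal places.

0.0090 rad

Sensor diagonal = √(13.2² + 8.8²) = √251.6800 ≈ 15.8644 mm.
Angle of view α = 2·arctan(d/2f) with d = 15.8644 mm and f = 1770 mm.
d/2f = 0.00448; arctan(0.00448) ≈ 0.0045 rad, so α ≈ 0.0090 rad.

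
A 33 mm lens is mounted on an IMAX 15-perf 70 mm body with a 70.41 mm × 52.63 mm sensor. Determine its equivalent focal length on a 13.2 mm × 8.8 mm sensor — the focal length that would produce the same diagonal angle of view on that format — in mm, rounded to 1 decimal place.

6.0 mm

Sensor diagonal = √(70.41² + 52.63²) = √7727.4850 ≈ 87.9061 mm.
Sensor diagonal = √(13.2² + 8.8²) = √251.6800 ≈ 15.8644 mm.
Equal angle of view means equal diagonal/f ratio, so f₂ = f₁ · (diagonal₂/diagonal₁) = 33 × 15.8644/87.9061.
f₂ = 33 × 0.18047 ≈ 5.956 mm.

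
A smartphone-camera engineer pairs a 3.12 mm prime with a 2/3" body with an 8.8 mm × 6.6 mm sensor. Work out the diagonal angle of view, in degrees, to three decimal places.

120.870°

Sensor diagonal = √(8.8² + 6.6²) = √121.0000 ≈ 11.0000 mm.
Angle of view α = 2·arctan(d/2f) with d = 11.0000 mm and f = 3.12 mm.
d/2f = 1.76282; arctan(1.76282) ≈ 60.4349°, so α ≈ 120.8699°.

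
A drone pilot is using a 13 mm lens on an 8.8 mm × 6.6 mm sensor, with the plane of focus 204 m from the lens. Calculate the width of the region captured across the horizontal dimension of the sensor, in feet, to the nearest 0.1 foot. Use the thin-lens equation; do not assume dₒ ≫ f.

453.0 ft

dₒ: 204 m = 204000 mm.
Similar triangles through the lens centre give W/dₒ = w/dᵢ; with 1/f = 1/dₒ + 1/dᵢ this gives W = w·(dₒ − f)/f.
W = 8.8 mm × (204000 − 13) / 13 = 8.8 × 15691.3077 ≈ 138083.508 mm = 138083.508/304.8 ft = 453.03 ft.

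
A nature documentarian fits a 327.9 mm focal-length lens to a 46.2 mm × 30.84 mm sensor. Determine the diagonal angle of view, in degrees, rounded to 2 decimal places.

Sensor diagonal = √(46.2² + 30.84²) = √3085.5456 ≈ 55.5477 mm.
Angle of view α = 2·arctan(d/2f) with d = 55.5477 mm and f = 327.9 mm.
d/2f = 0.08470; arctan(0.08470) ≈ 4.8415°, so α ≈ 9.6830°.

9.68°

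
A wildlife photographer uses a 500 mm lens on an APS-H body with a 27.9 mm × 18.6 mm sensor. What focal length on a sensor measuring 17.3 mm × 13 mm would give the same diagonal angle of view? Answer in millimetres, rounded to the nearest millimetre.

323 mm

Sensor diagonal = √(27.9² + 18.6²) = √1124.3700 ≈ 33.5316 mm.
Sensor diagonal = √(17.3² + 13²) = √468.2900 ≈ 21.6400 mm.
Equal angle of view means equal diagonal/f ratio, so f₂ = f₁ · (diagonal₂/diagonal₁) = 500 × 21.6400/33.5316.
f₂ = 500 × 0.64536 ≈ 322.681 mm.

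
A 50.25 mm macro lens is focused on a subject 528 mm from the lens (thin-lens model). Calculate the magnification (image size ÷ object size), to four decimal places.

0.1052×

Thin lens: 1/f = 1/dₒ + 1/dᵢ → 1/dᵢ = 1/50.25 − 1/528 = 0.0180066 mm⁻¹, so dᵢ ≈ 55.5353 mm.
Magnification m = dᵢ/dₒ = 55.5353/528 ≈ 0.10518.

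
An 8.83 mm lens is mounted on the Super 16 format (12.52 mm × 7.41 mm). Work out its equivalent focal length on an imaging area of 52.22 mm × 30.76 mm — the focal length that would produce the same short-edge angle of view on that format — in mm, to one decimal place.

Equal angle of view means equal height/f ratio, so f₂ = f₁ · (height₂/height₁) = 8.83 × 30.76/7.41.
f₂ = 8.83 × 4.15115 ≈ 36.655 mm.

36.7 mm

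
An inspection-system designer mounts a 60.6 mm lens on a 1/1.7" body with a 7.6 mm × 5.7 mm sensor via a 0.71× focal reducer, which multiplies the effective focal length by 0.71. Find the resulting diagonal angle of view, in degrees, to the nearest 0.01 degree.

12.60°

Effective focal length f = 60.6 × 0.71 = 43.026 mm.
Sensor diagonal = √(7.6² + 5.7²) = √90.2500 ≈ 9.5000 mm.
α = 2·arctan(9.500 / (2 × 43.026)) = 2·arctan(0.11040) ≈ 12.5997°.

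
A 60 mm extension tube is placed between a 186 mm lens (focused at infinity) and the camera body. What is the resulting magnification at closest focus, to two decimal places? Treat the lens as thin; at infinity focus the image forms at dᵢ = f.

The tube moves the image plane from f to f + e, so dᵢ = 186 + 60 = 246 mm. Focus is achieved when 1/f = 1/dₒ + 1/dᵢ, giving dₒ = 1/(1/f − 1/(f+e)).
Magnification m = dᵢ/dₒ = (f+e)·(1/f − 1/(f+e)) = e/f = 60/186 ≈ 0.3226.

0.32×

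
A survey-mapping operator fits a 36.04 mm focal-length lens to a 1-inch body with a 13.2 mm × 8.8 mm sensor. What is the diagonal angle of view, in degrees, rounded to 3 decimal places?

Sensor diagonal = √(13.2² + 8.8²) = √251.6800 ≈ 15.8644 mm.
Angle of view α = 2·arctan(d/2f) with d = 15.8644 mm and f = 36.04 mm.
d/2f = 0.22009; arctan(0.22009) ≈ 12.4126°, so α ≈ 24.8252°.

24.825°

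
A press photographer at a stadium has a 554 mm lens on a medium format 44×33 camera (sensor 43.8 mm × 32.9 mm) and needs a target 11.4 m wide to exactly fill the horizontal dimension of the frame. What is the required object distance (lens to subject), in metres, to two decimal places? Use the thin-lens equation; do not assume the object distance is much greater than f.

W: 11.4 m = 11400 mm.
Magnification m = w/W = dᵢ/dₒ; combined with 1/f = 1/dₒ + 1/dᵢ this gives dₒ = f·(1 + W/w).
dₒ = 554 mm × (1 + 11400/43.8) = 554 × 261.2740 ≈ 144745.781 mm = 144.746 m.

144.75 m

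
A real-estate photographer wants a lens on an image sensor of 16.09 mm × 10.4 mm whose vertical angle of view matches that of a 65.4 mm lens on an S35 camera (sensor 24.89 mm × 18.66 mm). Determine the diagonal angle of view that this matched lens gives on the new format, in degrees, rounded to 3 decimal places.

29.449°

Equal vertical AOV ⇒ f₂ = f₁ · 10.4/18.66 = 65.4 × 0.55734 ≈ 36.4502 mm.
Sensor diagonal = √(16.09² + 10.4²) = √367.0481 ≈ 19.1585 mm.
Diagonal AOV on the new format = 2·arctan(19.1585 / (2 × 36.4502)) = 2·arctan(0.26280) ≈ 29.4492°.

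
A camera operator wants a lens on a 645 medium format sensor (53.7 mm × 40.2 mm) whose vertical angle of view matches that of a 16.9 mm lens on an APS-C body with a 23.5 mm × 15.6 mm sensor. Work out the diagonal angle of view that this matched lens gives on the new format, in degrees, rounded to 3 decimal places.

75.203°

Equal vertical AOV ⇒ f₂ = f₁ · 40.2/15.6 = 16.9 × 2.57692 ≈ 43.5500 mm.
Sensor diagonal = √(53.7² + 40.2²) = √4499.7300 ≈ 67.0800 mm.
Diagonal AOV on the new format = 2·arctan(67.0800 / (2 × 43.5500)) = 2·arctan(0.77015) ≈ 75.2033°.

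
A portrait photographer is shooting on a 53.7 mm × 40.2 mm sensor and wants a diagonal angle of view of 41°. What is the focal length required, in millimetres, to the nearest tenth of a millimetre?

89.7 mm

Sensor diagonal = √(53.7² + 40.2²) = √4499.7300 ≈ 67.0800 mm.
From α = 2·arctan(d/2f) we get f = d / (2·tan(α/2)).
With d = 67.0800 mm and α/2 = 20.5°, tan(α/2) ≈ 0.37388, so f ≈ 67.0800 / 0.74777 ≈ 89.7068 mm.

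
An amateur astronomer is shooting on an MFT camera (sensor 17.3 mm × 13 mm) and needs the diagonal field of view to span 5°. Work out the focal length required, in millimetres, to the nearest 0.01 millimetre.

Sensor diagonal = √(17.3² + 13²) = √468.2900 ≈ 21.6400 mm.
From α = 2·arctan(d/2f) we get f = d / (2·tan(α/2)).
With d = 21.6400 mm and α/2 = 2.5°, tan(α/2) ≈ 0.04366, so f ≈ 21.6400 / 0.08732 ≈ 247.8188 mm.

247.82 mm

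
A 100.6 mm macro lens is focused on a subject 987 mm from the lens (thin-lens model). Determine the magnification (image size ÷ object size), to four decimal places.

0.1135×

Thin lens: 1/f = 1/dₒ + 1/dᵢ → 1/dᵢ = 1/100.6 − 1/987 = 0.0089272 mm⁻¹, so dᵢ ≈ 112.0174 mm.
Magnification m = dᵢ/dₒ = 112.0174/987 ≈ 0.11349.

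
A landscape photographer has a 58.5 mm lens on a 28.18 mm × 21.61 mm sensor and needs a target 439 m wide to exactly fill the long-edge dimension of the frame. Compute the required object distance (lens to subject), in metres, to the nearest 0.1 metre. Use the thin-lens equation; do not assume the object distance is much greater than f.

W: 439 m = 439000 mm.
Magnification m = w/W = dᵢ/dₒ; combined with 1/f = 1/dₒ + 1/dᵢ this gives dₒ = f·(1 + W/w).
dₒ = 58.5 mm × (1 + 439000/28.18) = 58.5 × 15579.4244 ≈ 911396.328 mm = 911.396 m.

911.4 m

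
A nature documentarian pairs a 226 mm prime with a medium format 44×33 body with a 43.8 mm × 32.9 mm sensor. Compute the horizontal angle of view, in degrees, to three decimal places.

11.070°

Angle of view α = 2·arctan(w/2f) with w = 43.8 mm and f = 226 mm.
w/2f = 0.09690; arctan(0.09690) ≈ 5.5348°, so α ≈ 11.0697°.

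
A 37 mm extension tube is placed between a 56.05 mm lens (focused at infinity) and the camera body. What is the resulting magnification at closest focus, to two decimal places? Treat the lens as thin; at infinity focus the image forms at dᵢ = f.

0.66×

The tube moves the image plane from f to f + e, so dᵢ = 56.05 + 37 = 93.05 mm. Focus is achieved when 1/f = 1/dₒ + 1/dᵢ, giving dₒ = 1/(1/f − 1/(f+e)).
Magnification m = dᵢ/dₒ = (f+e)·(1/f − 1/(f+e)) = e/f = 37/56.05 ≈ 0.6601.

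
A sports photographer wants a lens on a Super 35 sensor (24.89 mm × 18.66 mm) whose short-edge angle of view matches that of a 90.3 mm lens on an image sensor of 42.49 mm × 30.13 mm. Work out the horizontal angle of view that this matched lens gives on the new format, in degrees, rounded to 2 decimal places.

Equal short-edge AOV ⇒ f₂ = f₁ · 18.66/30.13 = 90.3 × 0.61932 ≈ 55.9243 mm.
Horizontal AOV on the new format = 2·arctan(24.89 / (2 × 55.9243)) = 2·arctan(0.22253) ≈ 25.0916°.

25.09°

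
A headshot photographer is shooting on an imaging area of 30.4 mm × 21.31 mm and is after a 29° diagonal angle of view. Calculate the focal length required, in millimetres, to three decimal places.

Sensor diagonal = √(30.4² + 21.31²) = √1378.2761 ≈ 37.1251 mm.
From α = 2·arctan(d/2f) we get f = d / (2·tan(α/2)).
With d = 37.1251 mm and α/2 = 14.5°, tan(α/2) ≈ 0.25862, so f ≈ 37.1251 / 0.51724 ≈ 71.7761 mm.

71.776 mm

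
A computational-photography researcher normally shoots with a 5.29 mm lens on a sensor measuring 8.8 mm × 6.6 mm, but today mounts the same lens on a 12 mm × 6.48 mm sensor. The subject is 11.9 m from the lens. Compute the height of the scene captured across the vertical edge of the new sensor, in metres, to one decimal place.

The focal length stays 5.29 mm; the relevant sensor dimension is now h = 6.48 mm. Object distance dₒ = 11.9 m = 11900 mm.
Thin-lens field height W = h·(dₒ − f)/f = 6.48 × (11900 − 5.29)/5.29 ≈ 14570.458 mm = 14.5705 m.

14.6 m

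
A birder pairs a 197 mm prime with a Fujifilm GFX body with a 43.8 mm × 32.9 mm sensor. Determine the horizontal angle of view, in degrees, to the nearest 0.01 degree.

Angle of view α = 2·arctan(w/2f) with w = 43.8 mm and f = 197 mm.
w/2f = 0.11117; arctan(0.11117) ≈ 6.3434°, so α ≈ 12.6868°.

12.69°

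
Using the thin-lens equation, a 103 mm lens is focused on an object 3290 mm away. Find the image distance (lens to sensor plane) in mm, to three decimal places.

1/dᵢ = 1/f − 1/dₒ = 1/103 − 1/3290 = 0.0094048 mm⁻¹.
dᵢ = 1/0.0094048 ≈ 106.3288 mm.

106.329 mm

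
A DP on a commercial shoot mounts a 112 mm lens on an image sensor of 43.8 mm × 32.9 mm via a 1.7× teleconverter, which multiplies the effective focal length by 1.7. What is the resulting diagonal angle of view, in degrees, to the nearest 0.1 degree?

16.4°

Effective focal length f = 112 × 1.7 = 190.4 mm.
Sensor diagonal = √(43.8² + 32.9²) = √3000.8500 ≈ 54.7800 mm.
α = 2·arctan(54.780 / (2 × 190.4)) = 2·arctan(0.14386) ≈ 16.3723°.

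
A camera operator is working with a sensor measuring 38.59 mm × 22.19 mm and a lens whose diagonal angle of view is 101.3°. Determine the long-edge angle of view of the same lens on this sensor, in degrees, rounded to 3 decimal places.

Sensor diagonal = √(38.59² + 22.19²) = √1981.5842 ≈ 44.5150 mm.
From the diagonal AOV: f = 44.5150 / (2·tan(50.65°)) = 44.5150 / 2.43918 ≈ 18.2500 mm.
Long-edge AOV = 2·arctan(38.59 / (2 × 18.2500)) = 2·arctan(1.05726) ≈ 93.1886°.

93.189°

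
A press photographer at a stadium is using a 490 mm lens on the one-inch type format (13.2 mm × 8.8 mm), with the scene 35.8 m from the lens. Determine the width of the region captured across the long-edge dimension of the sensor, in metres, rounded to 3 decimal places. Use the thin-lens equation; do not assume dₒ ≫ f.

0.951 m

dₒ: 35.8 m = 35800 mm.
Similar triangles through the lens centre give W/dₒ = w/dᵢ; with 1/f = 1/dₒ + 1/dᵢ this gives W = w·(dₒ − f)/f.
W = 13.2 mm × (35800 − 490) / 490 = 13.2 × 72.0612 ≈ 951.208 mm = 0.951208 m.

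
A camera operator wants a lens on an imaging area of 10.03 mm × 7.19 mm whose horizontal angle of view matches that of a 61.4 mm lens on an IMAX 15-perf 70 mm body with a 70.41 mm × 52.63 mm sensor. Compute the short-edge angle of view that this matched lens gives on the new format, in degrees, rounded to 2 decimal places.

44.69°

Equal horizontal AOV ⇒ f₂ = f₁ · 10.03/70.41 = 61.4 × 0.14245 ≈ 8.7465 mm.
Short-edge AOV on the new format = 2·arctan(7.19 / (2 × 8.7465)) = 2·arctan(0.41102) ≈ 44.6874°.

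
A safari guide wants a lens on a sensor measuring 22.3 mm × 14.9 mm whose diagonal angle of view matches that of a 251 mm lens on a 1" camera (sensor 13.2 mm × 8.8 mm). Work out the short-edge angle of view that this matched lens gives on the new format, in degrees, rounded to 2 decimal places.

2.01°

Sensor diagonal = √(13.2² + 8.8²) = √251.6800 ≈ 15.8644 mm.
Sensor diagonal = √(22.3² + 14.9²) = √719.3000 ≈ 26.8198 mm.
Equal diagonal AOV ⇒ f₂ = f₁ · 26.8198/15.8644 = 251 × 1.69056 ≈ 424.3306 mm.
Short-edge AOV on the new format = 2·arctan(14.9 / (2 × 424.3306)) = 2·arctan(0.01756) ≈ 2.0117°.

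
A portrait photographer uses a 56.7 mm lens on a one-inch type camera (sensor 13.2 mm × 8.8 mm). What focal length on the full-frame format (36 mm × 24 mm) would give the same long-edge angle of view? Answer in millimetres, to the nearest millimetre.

Equal angle of view means equal width/f ratio, so f₂ = f₁ · (width₂/width₁) = 56.7 × 36/13.2.
f₂ = 56.7 × 2.72727 ≈ 154.636 mm.

155 mm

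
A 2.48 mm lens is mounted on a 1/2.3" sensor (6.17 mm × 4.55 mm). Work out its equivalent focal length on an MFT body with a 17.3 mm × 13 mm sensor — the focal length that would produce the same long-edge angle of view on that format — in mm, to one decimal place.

Equal angle of view means equal width/f ratio, so f₂ = f₁ · (width₂/width₁) = 2.48 × 17.3/6.17.
f₂ = 2.48 × 2.80389 ≈ 6.954 mm.

7.0 mm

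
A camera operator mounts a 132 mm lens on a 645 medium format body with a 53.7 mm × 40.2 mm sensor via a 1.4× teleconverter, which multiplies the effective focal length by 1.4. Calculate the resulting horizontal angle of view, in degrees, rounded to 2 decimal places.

Effective focal length f = 132 × 1.4 = 184.8 mm.
α = 2·arctan(53.7 / (2 × 184.8)) = 2·arctan(0.14529) ≈ 16.5336°.

16.53°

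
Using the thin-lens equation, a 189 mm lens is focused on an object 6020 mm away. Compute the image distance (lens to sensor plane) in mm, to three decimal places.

1/dᵢ = 1/f − 1/dₒ = 1/189 − 1/6020 = 0.0051249 mm⁻¹.
dᵢ = 1/0.0051249 ≈ 195.1261 mm.

195.126 mm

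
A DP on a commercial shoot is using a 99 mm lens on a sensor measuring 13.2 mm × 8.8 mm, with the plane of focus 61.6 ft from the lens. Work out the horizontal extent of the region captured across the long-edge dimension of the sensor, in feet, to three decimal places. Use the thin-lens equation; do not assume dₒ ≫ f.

dₒ: 61.6 ft × 304.8 mm/ft = 18775.68 mm.
Similar triangles through the lens centre give W/dₒ = w/dᵢ; with 1/f = 1/dₒ + 1/dᵢ this gives W = w·(dₒ − f)/f.
W = 13.2 mm × (18775.7 − 99) / 99 = 13.2 × 188.6533 ≈ 2490.224 mm = 2490.224/304.8 ft = 8.17003 ft.

8.170 ft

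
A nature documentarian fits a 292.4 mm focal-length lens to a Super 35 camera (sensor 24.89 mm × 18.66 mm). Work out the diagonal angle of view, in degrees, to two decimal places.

Sensor diagonal = √(24.89² + 18.66²) = √967.7077 ≈ 31.1080 mm.
Angle of view α = 2·arctan(d/2f) with d = 31.1080 mm and f = 292.4 mm.
d/2f = 0.05319; arctan(0.05319) ≈ 3.0449°, so α ≈ 6.0899°.

6.09°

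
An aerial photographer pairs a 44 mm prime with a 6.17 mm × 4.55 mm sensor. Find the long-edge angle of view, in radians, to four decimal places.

0.1400 rad

Angle of view α = 2·arctan(w/2f) with w = 6.17 mm and f = 44 mm.
w/2f = 0.07011; arctan(0.07011) ≈ 0.0700 rad, so α ≈ 0.1400 rad.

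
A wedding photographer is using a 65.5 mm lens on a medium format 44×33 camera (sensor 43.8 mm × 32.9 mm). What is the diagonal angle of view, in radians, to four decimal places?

Sensor diagonal = √(43.8² + 32.9²) = √3000.8500 ≈ 54.7800 mm.
Angle of view α = 2·arctan(d/2f) with d = 54.7800 mm and f = 65.5 mm.
d/2f = 0.41817; arctan(0.41817) ≈ 0.3961 rad, so α ≈ 0.7921 rad.

0.7921 rad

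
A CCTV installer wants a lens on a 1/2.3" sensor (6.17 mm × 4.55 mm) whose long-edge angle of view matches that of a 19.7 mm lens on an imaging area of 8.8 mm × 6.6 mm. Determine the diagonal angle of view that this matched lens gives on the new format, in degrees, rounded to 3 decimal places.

Equal long-edge AOV ⇒ f₂ = f₁ · 6.17/8.8 = 19.7 × 0.70114 ≈ 13.8124 mm.
Sensor diagonal = √(6.17² + 4.55²) = √58.7714 ≈ 7.6663 mm.
Diagonal AOV on the new format = 2·arctan(7.6663 / (2 × 13.8124)) = 2·arctan(0.27751) ≈ 31.0201°.

31.020°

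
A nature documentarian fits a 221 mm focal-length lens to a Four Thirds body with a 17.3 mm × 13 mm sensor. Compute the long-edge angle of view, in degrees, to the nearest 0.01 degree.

Angle of view α = 2·arctan(w/2f) with w = 17.3 mm and f = 221 mm.
w/2f = 0.03914; arctan(0.03914) ≈ 2.2414°, so α ≈ 4.4829°.

4.48°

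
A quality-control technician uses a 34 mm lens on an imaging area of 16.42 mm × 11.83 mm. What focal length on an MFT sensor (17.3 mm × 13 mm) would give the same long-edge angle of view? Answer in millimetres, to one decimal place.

35.8 mm

Equal angle of view means equal width/f ratio, so f₂ = f₁ · (width₂/width₁) = 34 × 17.3/16.42.
f₂ = 34 × 1.05359 ≈ 35.822 mm.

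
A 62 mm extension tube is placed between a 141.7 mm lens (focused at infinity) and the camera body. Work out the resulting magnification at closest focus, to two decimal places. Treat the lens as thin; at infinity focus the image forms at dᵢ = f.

The tube moves the image plane from f to f + e, so dᵢ = 141.7 + 62 = 203.7 mm. Focus is achieved when 1/f = 1/dₒ + 1/dᵢ, giving dₒ = 1/(1/f − 1/(f+e)).
Magnification m = dᵢ/dₒ = (f+e)·(1/f − 1/(f+e)) = e/f = 62/141.7 ≈ 0.4375.

0.44×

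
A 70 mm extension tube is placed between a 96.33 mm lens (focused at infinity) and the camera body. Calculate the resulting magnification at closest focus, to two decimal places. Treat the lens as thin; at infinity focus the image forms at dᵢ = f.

The tube moves the image plane from f to f + e, so dᵢ = 96.33 + 70 = 166.33 mm. Focus is achieved when 1/f = 1/dₒ + 1/dᵢ, giving dₒ = 1/(1/f − 1/(f+e)).
Magnification m = dᵢ/dₒ = (f+e)·(1/f − 1/(f+e)) = e/f = 70/96.33 ≈ 0.7267.

0.73×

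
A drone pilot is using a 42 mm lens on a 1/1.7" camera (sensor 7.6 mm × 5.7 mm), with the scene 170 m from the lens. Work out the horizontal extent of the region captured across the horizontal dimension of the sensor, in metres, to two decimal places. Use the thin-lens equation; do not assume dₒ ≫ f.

30.75 m

dₒ: 170 m = 170000 mm.
Similar triangles through the lens centre give W/dₒ = w/dᵢ; with 1/f = 1/dₒ + 1/dᵢ this gives W = w·(dₒ − f)/f.
W = 7.6 mm × (170000 − 42) / 42 = 7.6 × 4046.6190 ≈ 30754.305 mm = 30.7543 m.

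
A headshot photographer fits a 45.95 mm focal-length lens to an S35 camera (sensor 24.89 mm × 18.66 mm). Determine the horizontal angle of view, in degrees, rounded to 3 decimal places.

30.309°

Angle of view α = 2·arctan(w/2f) with w = 24.89 mm and f = 45.95 mm.
w/2f = 0.27084; arctan(0.27084) ≈ 15.1543°, so α ≈ 30.3086°.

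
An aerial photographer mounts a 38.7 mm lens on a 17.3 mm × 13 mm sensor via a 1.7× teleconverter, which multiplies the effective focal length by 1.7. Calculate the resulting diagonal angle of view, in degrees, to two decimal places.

Effective focal length f = 38.7 × 1.7 = 65.79 mm.
Sensor diagonal = √(17.3² + 13²) = √468.2900 ≈ 21.6400 mm.
α = 2·arctan(21.640 / (2 × 65.79)) = 2·arctan(0.16446) ≈ 18.6788°.

18.68°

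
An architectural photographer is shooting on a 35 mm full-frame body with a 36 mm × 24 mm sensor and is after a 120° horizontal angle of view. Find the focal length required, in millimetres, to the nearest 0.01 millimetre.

From α = 2·arctan(w/2f) we get f = w / (2·tan(α/2)).
With w = 36 mm and α/2 = 60°, tan(α/2) ≈ 1.73205, so f ≈ 36 / 3.46410 ≈ 10.3923 mm.

10.39 mm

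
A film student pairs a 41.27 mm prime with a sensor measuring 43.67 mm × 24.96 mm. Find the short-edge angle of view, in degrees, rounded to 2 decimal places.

33.65°

Angle of view α = 2·arctan(h/2f) with h = 24.96 mm and f = 41.27 mm.
h/2f = 0.30240; arctan(0.30240) ≈ 16.8253°, so α ≈ 33.6505°.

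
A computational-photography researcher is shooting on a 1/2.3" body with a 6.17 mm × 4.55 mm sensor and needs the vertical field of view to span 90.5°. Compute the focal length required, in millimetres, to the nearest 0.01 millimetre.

2.26 mm

From α = 2·arctan(h/2f) we get f = h / (2·tan(α/2)).
With h = 4.55 mm and α/2 = 45.25°, tan(α/2) ≈ 1.00876, so f ≈ 4.55 / 2.01753 ≈ 2.2552 mm.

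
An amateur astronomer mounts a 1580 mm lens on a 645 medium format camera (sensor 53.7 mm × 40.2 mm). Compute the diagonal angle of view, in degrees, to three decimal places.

2.432°

Sensor diagonal = √(53.7² + 40.2²) = √4499.7300 ≈ 67.0800 mm.
Angle of view α = 2·arctan(d/2f) with d = 67.0800 mm and f = 1580 mm.
d/2f = 0.02123; arctan(0.02123) ≈ 1.2161°, so α ≈ 2.4322°.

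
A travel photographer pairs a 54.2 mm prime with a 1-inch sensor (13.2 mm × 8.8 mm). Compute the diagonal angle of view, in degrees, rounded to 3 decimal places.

16.652°

Sensor diagonal = √(13.2² + 8.8²) = √251.6800 ≈ 15.8644 mm.
Angle of view α = 2·arctan(d/2f) with d = 15.8644 mm and f = 54.2 mm.
d/2f = 0.14635; arctan(0.14635) ≈ 8.3262°, so α ≈ 16.6523°.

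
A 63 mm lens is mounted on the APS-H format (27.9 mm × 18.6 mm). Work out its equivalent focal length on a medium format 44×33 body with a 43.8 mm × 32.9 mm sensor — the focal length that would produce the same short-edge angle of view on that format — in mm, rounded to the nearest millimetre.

Equal angle of view means equal height/f ratio, so f₂ = f₁ · (height₂/height₁) = 63 × 32.9/18.6.
f₂ = 63 × 1.76882 ≈ 111.435 mm.

111 mm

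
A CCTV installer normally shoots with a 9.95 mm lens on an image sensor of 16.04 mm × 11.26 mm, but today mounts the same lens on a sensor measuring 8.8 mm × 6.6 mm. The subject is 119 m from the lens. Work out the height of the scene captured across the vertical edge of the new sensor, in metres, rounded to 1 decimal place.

78.9 m

The focal length stays 9.95 mm; the relevant sensor dimension is now h = 6.6 mm. Object distance dₒ = 119 m = 119000 mm.
Thin-lens field height W = h·(dₒ − f)/f = 6.6 × (119000 − 9.95)/9.95 ≈ 78928.073 mm = 78.9281 m.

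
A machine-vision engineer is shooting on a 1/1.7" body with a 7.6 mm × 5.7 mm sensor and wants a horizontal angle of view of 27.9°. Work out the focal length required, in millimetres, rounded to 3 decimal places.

From α = 2·arctan(w/2f) we get f = w / (2·tan(α/2)).
With w = 7.6 mm and α/2 = 13.95°, tan(α/2) ≈ 0.24840, so f ≈ 7.6 / 0.49680 ≈ 15.2978 mm.

15.298 mm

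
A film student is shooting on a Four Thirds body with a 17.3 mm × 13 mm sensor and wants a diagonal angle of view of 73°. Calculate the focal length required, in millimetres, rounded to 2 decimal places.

14.62 mm

Sensor diagonal = √(17.3² + 13²) = √468.2900 ≈ 21.6400 mm.
From α = 2·arctan(d/2f) we get f = d / (2·tan(α/2)).
With d = 21.6400 mm and α/2 = 36.5°, tan(α/2) ≈ 0.73996, so f ≈ 21.6400 / 1.47992 ≈ 14.6224 mm.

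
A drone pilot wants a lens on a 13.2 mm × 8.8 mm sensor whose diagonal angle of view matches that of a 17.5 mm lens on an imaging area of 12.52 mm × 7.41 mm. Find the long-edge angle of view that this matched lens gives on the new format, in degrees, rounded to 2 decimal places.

38.16°

Sensor diagonal = √(12.52² + 7.41²) = √211.6585 ≈ 14.5485 mm.
Sensor diagonal = √(13.2² + 8.8²) = √251.6800 ≈ 15.8644 mm.
Equal diagonal AOV ⇒ f₂ = f₁ · 15.8644/14.5485 = 17.5 × 1.09045 ≈ 19.0829 mm.
Long-edge AOV on the new format = 2·arctan(13.2 / (2 × 19.0829)) = 2·arctan(0.34586) ≈ 38.1568°.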